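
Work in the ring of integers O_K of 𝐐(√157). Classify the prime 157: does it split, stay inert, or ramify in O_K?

d = 157 ≡ 1 (mod 4), so O_K = ℤ[(1+√157)/2] and disc(K) = d = 157.
disc(K) = 157 = 157·1, so p = 157 is ramified.

ramified — (157) = 𝔭²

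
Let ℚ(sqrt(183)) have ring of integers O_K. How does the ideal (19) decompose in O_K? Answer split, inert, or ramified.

inert — (19) stays prime in O_K

183 mod 4 = 3, hence disc K = 4·183 = 732 and O_K = ℤ[√183].
Since gcd(19, 732) = 1 the prime 19 does not ramify.
Compute (183/19) via Euler: 12^((19-1)/2) mod 19 = 18, so (183/19) = -1.
Legendre symbol -1 ⇒ 19 is inert.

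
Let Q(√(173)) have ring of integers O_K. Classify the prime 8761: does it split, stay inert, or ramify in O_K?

Since 173 ≡ 1 mod 4, the ring of integers is ℤ[(1+√173)/2] with discriminant 173.
Since gcd(8761, 173) = 1 the prime 8761 does not ramify.
Compute (173/8761) via Euler: 173^((8761-1)/2) mod 8761 = 8760, so (173/8761) = -1.
(173/8761) = -1, so 8761 is inert.

8761 remains inert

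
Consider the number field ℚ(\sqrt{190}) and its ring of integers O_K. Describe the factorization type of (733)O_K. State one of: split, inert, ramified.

splits completely

190 mod 4 = 2, hence disc K = 4·190 = 760 and O_K = ℤ[√190].
733 ∤ 760, so 733 is unramified.
Compute (190/733) via Euler: 190^((733-1)/2) mod 733 = 1, so (190/733) = 1.
Legendre symbol 1 ⇒ 733 is split.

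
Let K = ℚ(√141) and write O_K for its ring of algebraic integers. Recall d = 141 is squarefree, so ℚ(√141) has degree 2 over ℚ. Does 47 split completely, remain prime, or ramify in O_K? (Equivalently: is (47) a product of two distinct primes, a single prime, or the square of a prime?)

Since 141 ≡ 1 mod 4, the ring of integers is ℤ[(1+√141)/2] with discriminant 141.
Ramification test: 47 | 141. The prime 47 ramifies in K.

ramified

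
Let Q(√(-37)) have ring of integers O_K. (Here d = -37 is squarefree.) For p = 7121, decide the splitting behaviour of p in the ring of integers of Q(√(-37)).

-37 mod 4 = 3, hence disc K = 4·(-37) = -148 and O_K = ℤ[√-37].
disc(K) = -148 is not divisible by 7121; 7121 is unramified.
Legendre symbol by Euler's criterion: (-37/7121) ≡ (-37)^3560 ≡ 7120 (mod 7121), i.e. (-37/7121) = -1.
(-37/7121) = -1, so 7121 is inert.

7121 remains inert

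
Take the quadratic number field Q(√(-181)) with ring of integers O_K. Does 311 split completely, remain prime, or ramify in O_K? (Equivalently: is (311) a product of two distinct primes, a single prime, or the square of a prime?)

-181 mod 4 = 3, hence disc K = 4·(-181) = -724 and O_K = ℤ[√-181].
Since gcd(311, -724) = 1 the prime 311 does not ramify.
Compute (-181/311) via Euler: 130^((311-1)/2) mod 311 = 1, so (-181/311) = 1.
d is a quadratic residue mod p, hence 311 splits in O_K.

p splits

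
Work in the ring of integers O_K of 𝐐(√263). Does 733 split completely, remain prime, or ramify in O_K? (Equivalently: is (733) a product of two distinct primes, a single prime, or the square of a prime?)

733 splits in O_K

263 mod 4 = 3, hence disc K = 4·263 = 1052 and O_K = ℤ[√263].
733 ∤ 1052, so 733 is unramified.
Euler's criterion: 263^366 mod 733 = 1. Thus (263|733) = 1.
Legendre symbol 1 ⇒ 733 is split.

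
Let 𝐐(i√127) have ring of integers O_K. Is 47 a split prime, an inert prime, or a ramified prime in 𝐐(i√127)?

d = -127 ≡ 1 (mod 4), so O_K = ℤ[(1+√-127)/2] and disc(K) = d = -127.
47 ∤ -127, so 47 is unramified.
Compute (-127/47) via Euler: 14^((47-1)/2) mod 47 = 1, so (-127/47) = 1.
d is a quadratic residue mod p, hence 47 splits in O_K.

split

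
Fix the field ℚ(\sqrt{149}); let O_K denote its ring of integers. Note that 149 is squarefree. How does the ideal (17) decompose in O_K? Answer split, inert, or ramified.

split

149 mod 4 = 1, hence disc K = 149 and O_K = ℤ[(1+√149)/2].
disc(K) = 149 is not divisible by 17; 17 is unramified.
Legendre symbol by Euler's criterion: (149/17) ≡ 149^8 ≡ 1 (mod 17), i.e. (149/17) = 1.
(149/17) = 1, so 17 splits.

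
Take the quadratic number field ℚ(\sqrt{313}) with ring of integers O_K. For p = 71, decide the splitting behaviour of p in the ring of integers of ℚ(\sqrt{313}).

313 mod 4 = 1, hence disc K = 313 and O_K = ℤ[(1+√313)/2].
disc(K) = 313 is not divisible by 71; 71 is unramified.
Euler's criterion: 313^35 mod 71 = 1. Thus (313|71) = 1.
Legendre symbol 1 ⇒ 71 is split.

split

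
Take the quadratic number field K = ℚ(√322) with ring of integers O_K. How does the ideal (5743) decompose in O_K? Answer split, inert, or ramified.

322 mod 4 = 2, hence disc K = 4·322 = 1288 and O_K = ℤ[√322].
disc(K) = 1288 is not divisible by 5743; 5743 is unramified.
(322/5743) = 322^2871 mod 5743 = 5742, giving Legendre symbol -1.
Legendre symbol -1 ⇒ 5743 is inert.

inert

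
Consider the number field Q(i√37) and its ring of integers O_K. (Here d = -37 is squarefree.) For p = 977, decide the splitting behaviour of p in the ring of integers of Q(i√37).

Since -37 ≢ 1 mod 4, the ring of integers is ℤ[√-37] with discriminant 4·(-37) = -148.
disc(K) = -148 is not divisible by 977; 977 is unramified.
(-37/977) = 940^488 mod 977 = 976, giving Legendre symbol -1.
(-37/977) = -1, so 977 is inert.

p is inert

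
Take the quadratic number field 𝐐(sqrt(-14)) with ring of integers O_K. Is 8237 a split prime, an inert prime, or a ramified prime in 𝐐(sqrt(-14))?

d = -14 ≡ 2 (mod 4), so O_K = ℤ[√-14] and disc(K) = 4d = -56.
8237 ∤ -56, so 8237 is unramified.
Euler's criterion: (-14)^4118 mod 8237 = 1. Thus (-14|8237) = 1.
d is a quadratic residue mod p, hence 8237 splits in O_K.

split — (8237) = 𝔭₁𝔭₂ with 𝔭₁ ≠ 𝔭₂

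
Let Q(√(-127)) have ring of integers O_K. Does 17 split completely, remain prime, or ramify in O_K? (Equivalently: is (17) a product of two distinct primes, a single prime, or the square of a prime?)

Since -127 ≡ 1 mod 4, the ring of integers is ℤ[(1+√-127)/2] with discriminant -127.
disc(K) = -127 is not divisible by 17; 17 is unramified.
Compute (-127/17) via Euler: 9^((17-1)/2) mod 17 = 1, so (-127/17) = 1.
(-127/17) = 1, so 17 splits.

17 splits in O_K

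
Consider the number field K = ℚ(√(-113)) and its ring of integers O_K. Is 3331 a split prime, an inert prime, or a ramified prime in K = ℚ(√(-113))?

-113 mod 4 = 3, hence disc K = 4·(-113) = -452 and O_K = ℤ[√-113].
disc(K) = -452 is not divisible by 3331; 3331 is unramified.
Legendre symbol by Euler's criterion: (-113/3331) ≡ (-113)^1665 ≡ 1 (mod 3331), i.e. (-113/3331) = 1.
Legendre symbol 1 ⇒ 3331 is split.

split — (3331) = 𝔭₁𝔭₂ with 𝔭₁ ≠ 𝔭₂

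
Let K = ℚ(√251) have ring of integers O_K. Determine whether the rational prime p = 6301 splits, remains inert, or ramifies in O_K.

Since 251 ≢ 1 mod 4, the ring of integers is ℤ[√251] with discriminant 4·251 = 1004.
disc(K) = 1004 is not divisible by 6301; 6301 is unramified.
(251/6301) = 251^3150 mod 6301 = 6300, giving Legendre symbol -1.
Legendre symbol -1 ⇒ 6301 is inert.

6301 remains inert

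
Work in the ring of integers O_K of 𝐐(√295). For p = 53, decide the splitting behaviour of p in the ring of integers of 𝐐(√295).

53 remains inert

295 mod 4 = 3, hence disc K = 4·295 = 1180 and O_K = ℤ[√295].
53 ∤ 1180, so 53 is unramified.
Legendre symbol by Euler's criterion: (295/53) ≡ 295^26 ≡ 52 (mod 53), i.e. (295/53) = -1.
(295/53) = -1, so 53 is inert.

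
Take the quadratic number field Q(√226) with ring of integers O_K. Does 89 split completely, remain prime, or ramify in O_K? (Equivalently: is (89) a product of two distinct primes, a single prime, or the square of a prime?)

89 remains inert

Since 226 ≢ 1 mod 4, the ring of integers is ℤ[√226] with discriminant 4·226 = 904.
disc(K) = 904 is not divisible by 89; 89 is unramified.
(226/89) = 48^44 mod 89 = 88, giving Legendre symbol -1.
(226/89) = -1, so 89 is inert.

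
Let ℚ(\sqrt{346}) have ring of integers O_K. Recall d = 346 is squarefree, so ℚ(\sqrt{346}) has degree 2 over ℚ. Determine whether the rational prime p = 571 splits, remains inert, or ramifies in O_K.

p is inert

Since 346 ≢ 1 mod 4, the ring of integers is ℤ[√346] with discriminant 4·346 = 1384.
disc(K) = 1384 is not divisible by 571; 571 is unramified.
Euler's criterion: 346^285 mod 571 = 570. Thus (346|571) = -1.
(346/571) = -1, so 571 is inert.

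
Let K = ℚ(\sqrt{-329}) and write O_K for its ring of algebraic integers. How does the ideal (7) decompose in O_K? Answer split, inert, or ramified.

7 is ramified

d = -329 ≡ 3 (mod 4), so O_K = ℤ[√-329] and disc(K) = 4d = -1316.
disc(K) = -1316 = 7·(-188), so p = 7 is ramified.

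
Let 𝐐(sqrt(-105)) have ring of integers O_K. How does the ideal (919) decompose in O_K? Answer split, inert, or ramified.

inert

-105 mod 4 = 3, hence disc K = 4·(-105) = -420 and O_K = ℤ[√-105].
919 ∤ -420, so 919 is unramified.
Compute (-105/919) via Euler: 814^((919-1)/2) mod 919 = 918, so (-105/919) = -1.
Legendre symbol -1 ⇒ 919 is inert.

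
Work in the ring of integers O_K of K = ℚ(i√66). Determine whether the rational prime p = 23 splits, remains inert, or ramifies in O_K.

splits completely

-66 mod 4 = 2, hence disc K = 4·(-66) = -264 and O_K = ℤ[√-66].
Since gcd(23, -264) = 1 the prime 23 does not ramify.
Euler's criterion: (-66)^11 mod 23 = 1. Thus (-66|23) = 1.
Legendre symbol 1 ⇒ 23 is split.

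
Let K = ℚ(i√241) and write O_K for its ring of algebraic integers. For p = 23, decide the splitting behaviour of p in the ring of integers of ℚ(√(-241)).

d = -241 ≡ 3 (mod 4), so O_K = ℤ[√-241] and disc(K) = 4d = -964.
23 ∤ -964, so 23 is unramified.
Compute (-241/23) via Euler: 12^((23-1)/2) mod 23 = 1, so (-241/23) = 1.
d is a quadratic residue mod p, hence 23 splits in O_K.

23 splits in O_K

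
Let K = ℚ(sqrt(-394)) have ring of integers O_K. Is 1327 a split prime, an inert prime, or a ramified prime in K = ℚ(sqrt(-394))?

split — (1327) = 𝔭₁𝔭₂ with 𝔭₁ ≠ 𝔭₂

-394 mod 4 = 2, hence disc K = 4·(-394) = -1576 and O_K = ℤ[√-394].
1327 ∤ -1576, so 1327 is unramified.
(-394/1327) = 933^663 mod 1327 = 1, giving Legendre symbol 1.
Legendre symbol 1 ⇒ 1327 is split.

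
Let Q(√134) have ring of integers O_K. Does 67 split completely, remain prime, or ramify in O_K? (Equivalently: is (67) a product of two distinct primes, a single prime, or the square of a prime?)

p ramifies

134 mod 4 = 2, hence disc K = 4·134 = 536 and O_K = ℤ[√134].
disc(K) = 536 = 67·8, so p = 67 is ramified.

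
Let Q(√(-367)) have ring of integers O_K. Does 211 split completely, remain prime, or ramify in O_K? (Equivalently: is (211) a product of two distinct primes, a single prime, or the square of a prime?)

-367 mod 4 = 1, hence disc K = -367 and O_K = ℤ[(1+√-367)/2].
Since gcd(211, -367) = 1 the prime 211 does not ramify.
Legendre symbol by Euler's criterion: (-367/211) ≡ (-367)^105 ≡ 1 (mod 211), i.e. (-367/211) = 1.
d is a quadratic residue mod p, hence 211 splits in O_K.

split — (211) = 𝔭₁𝔭₂ with 𝔭₁ ≠ 𝔭₂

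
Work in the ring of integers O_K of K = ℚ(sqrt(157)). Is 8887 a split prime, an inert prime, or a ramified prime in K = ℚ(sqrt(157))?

Since 157 ≡ 1 mod 4, the ring of integers is ℤ[(1+√157)/2] with discriminant 157.
8887 ∤ 157, so 8887 is unramified.
Compute (157/8887) via Euler: 157^((8887-1)/2) mod 8887 = 8886, so (157/8887) = -1.
Legendre symbol -1 ⇒ 8887 is inert.

inert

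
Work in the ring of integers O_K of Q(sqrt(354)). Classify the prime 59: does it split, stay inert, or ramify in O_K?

Since 354 ≢ 1 mod 4, the ring of integers is ℤ[√354] with discriminant 4·354 = 1416.
59 divides disc(K) = 1416, so 59 ramifies.

ramified — (59) = 𝔭²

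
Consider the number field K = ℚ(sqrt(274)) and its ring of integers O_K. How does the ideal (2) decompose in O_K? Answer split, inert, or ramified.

274 mod 4 = 2, hence disc K = 4·274 = 1096 and O_K = ℤ[√274].
2 divides disc(K) = 1096, so 2 ramifies.

ramified — (2) = 𝔭²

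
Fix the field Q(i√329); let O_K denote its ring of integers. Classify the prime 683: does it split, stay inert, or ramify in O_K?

Since -329 ≢ 1 mod 4, the ring of integers is ℤ[√-329] with discriminant 4·(-329) = -1316.
disc(K) = -1316 is not divisible by 683; 683 is unramified.
(-329/683) = 354^341 mod 683 = 682, giving Legendre symbol -1.
d is a non-residue mod p, hence 683 remains inert in O_K.

remains prime (inert)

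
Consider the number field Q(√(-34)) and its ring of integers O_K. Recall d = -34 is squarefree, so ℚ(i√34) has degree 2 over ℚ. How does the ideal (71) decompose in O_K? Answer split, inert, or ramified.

p splits

-34 mod 4 = 2, hence disc K = 4·(-34) = -136 and O_K = ℤ[√-34].
Since gcd(71, -136) = 1 the prime 71 does not ramify.
Compute (-34/71) via Euler: 37^((71-1)/2) mod 71 = 1, so (-34/71) = 1.
(-34/71) = 1, so 71 splits.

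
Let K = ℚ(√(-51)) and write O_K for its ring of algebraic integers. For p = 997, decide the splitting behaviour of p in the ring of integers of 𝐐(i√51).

remains prime (inert)

d = -51 ≡ 1 (mod 4), so O_K = ℤ[(1+√-51)/2] and disc(K) = d = -51.
997 ∤ -51, so 997 is unramified.
Euler's criterion: (-51)^498 mod 997 = 996. Thus (-51|997) = -1.
d is a non-residue mod p, hence 997 remains inert in O_K.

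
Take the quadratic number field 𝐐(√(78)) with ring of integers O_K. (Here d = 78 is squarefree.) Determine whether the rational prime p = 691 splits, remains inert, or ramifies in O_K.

691 remains inert

Since 78 ≢ 1 mod 4, the ring of integers is ℤ[√78] with discriminant 4·78 = 312.
Since gcd(691, 312) = 1 the prime 691 does not ramify.
Legendre symbol by Euler's criterion: (78/691) ≡ 78^345 ≡ 690 (mod 691), i.e. (78/691) = -1.
d is a non-residue mod p, hence 691 remains inert in O_K.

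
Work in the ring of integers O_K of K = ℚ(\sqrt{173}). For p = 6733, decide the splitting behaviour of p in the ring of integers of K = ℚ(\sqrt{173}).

split — (6733) = 𝔭₁𝔭₂ with 𝔭₁ ≠ 𝔭₂

d = 173 ≡ 1 (mod 4), so O_K = ℤ[(1+√173)/2] and disc(K) = d = 173.
Since gcd(6733, 173) = 1 the prime 6733 does not ramify.
Legendre symbol by Euler's criterion: (173/6733) ≡ 173^3366 ≡ 1 (mod 6733), i.e. (173/6733) = 1.
d is a quadratic residue mod p, hence 6733 splits in O_K.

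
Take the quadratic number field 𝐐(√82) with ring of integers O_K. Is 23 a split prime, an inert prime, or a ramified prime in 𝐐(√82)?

23 splits in O_K

Since 82 ≢ 1 mod 4, the ring of integers is ℤ[√82] with discriminant 4·82 = 328.
Since gcd(23, 328) = 1 the prime 23 does not ramify.
Compute (82/23) via Euler: 13^((23-1)/2) mod 23 = 1, so (82/23) = 1.
Legendre symbol 1 ⇒ 23 is split.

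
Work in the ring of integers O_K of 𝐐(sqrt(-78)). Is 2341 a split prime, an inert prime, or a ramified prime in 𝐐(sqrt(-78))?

-78 mod 4 = 2, hence disc K = 4·(-78) = -312 and O_K = ℤ[√-78].
2341 ∤ -312, so 2341 is unramified.
Euler's criterion: (-78)^1170 mod 2341 = 2340. Thus (-78|2341) = -1.
(-78/2341) = -1, so 2341 is inert.

p is inert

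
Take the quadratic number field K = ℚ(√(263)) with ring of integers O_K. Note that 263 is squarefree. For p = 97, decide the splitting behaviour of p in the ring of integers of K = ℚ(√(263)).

d = 263 ≡ 3 (mod 4), so O_K = ℤ[√263] and disc(K) = 4d = 1052.
disc(K) = 1052 is not divisible by 97; 97 is unramified.
Compute (263/97) via Euler: 69^((97-1)/2) mod 97 = 96, so (263/97) = -1.
(263/97) = -1, so 97 is inert.

97 remains inert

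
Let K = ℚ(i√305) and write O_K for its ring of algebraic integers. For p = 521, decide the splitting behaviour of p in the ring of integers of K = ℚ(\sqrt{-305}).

p is inert

Since -305 ≢ 1 mod 4, the ring of integers is ℤ[√-305] with discriminant 4·(-305) = -1220.
521 ∤ -1220, so 521 is unramified.
Legendre symbol by Euler's criterion: (-305/521) ≡ (-305)^260 ≡ 520 (mod 521), i.e. (-305/521) = -1.
(-305/521) = -1, so 521 is inert.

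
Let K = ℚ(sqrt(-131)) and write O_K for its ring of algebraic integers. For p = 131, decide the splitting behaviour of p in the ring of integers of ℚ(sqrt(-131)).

ramifies in O_K

-131 mod 4 = 1, hence disc K = -131 and O_K = ℤ[(1+√-131)/2].
131 divides disc(K) = -131, so 131 ramifies.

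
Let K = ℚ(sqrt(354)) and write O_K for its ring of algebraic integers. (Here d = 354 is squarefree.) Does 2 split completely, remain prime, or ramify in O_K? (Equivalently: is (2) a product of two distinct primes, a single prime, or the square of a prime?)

354 mod 4 = 2, hence disc K = 4·354 = 1416 and O_K = ℤ[√354].
2 divides disc(K) = 1416, so 2 ramifies.

ramified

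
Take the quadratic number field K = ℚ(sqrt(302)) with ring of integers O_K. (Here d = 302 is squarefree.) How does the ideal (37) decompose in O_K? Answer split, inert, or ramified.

p is inert

302 mod 4 = 2, hence disc K = 4·302 = 1208 and O_K = ℤ[√302].
37 ∤ 1208, so 37 is unramified.
Legendre symbol by Euler's criterion: (302/37) ≡ 302^18 ≡ 36 (mod 37), i.e. (302/37) = -1.
d is a non-residue mod p, hence 37 remains inert in O_K.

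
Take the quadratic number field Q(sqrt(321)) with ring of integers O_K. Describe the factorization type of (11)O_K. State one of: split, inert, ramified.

p is inert

321 mod 4 = 1, hence disc K = 321 and O_K = ℤ[(1+√321)/2].
11 ∤ 321, so 11 is unramified.
Legendre symbol by Euler's criterion: (321/11) ≡ 321^5 ≡ 10 (mod 11), i.e. (321/11) = -1.
Legendre symbol -1 ⇒ 11 is inert.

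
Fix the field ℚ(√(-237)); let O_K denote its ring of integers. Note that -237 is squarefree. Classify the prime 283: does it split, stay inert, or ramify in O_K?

p is inert

-237 mod 4 = 3, hence disc K = 4·(-237) = -948 and O_K = ℤ[√-237].
283 ∤ -948, so 283 is unramified.
Legendre symbol by Euler's criterion: (-237/283) ≡ (-237)^141 ≡ 282 (mod 283), i.e. (-237/283) = -1.
(-237/283) = -1, so 283 is inert.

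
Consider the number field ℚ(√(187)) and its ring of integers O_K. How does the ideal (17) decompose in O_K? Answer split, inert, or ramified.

p ramifies

187 mod 4 = 3, hence disc K = 4·187 = 748 and O_K = ℤ[√187].
disc(K) = 748 = 17·44, so p = 17 is ramified.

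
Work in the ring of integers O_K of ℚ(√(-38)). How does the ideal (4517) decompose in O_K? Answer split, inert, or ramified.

split — (4517) = 𝔭₁𝔭₂ with 𝔭₁ ≠ 𝔭₂

Since -38 ≢ 1 mod 4, the ring of integers is ℤ[√-38] with discriminant 4·(-38) = -152.
4517 ∤ -152, so 4517 is unramified.
Compute (-38/4517) via Euler: 4479^((4517-1)/2) mod 4517 = 1, so (-38/4517) = 1.
(-38/4517) = 1, so 4517 splits.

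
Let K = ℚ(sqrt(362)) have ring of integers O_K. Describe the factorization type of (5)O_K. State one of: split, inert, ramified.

362 mod 4 = 2, hence disc K = 4·362 = 1448 and O_K = ℤ[√362].
5 ∤ 1448, so 5 is unramified.
Euler's criterion: 362^2 mod 5 = 4. Thus (362|5) = -1.
d is a non-residue mod p, hence 5 remains inert in O_K.

inert — (5) stays prime in O_K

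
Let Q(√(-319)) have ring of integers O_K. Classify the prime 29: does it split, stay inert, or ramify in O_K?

p ramifies

-319 mod 4 = 1, hence disc K = -319 and O_K = ℤ[(1+√-319)/2].
Ramification test: 29 | -319. The prime 29 ramifies in K.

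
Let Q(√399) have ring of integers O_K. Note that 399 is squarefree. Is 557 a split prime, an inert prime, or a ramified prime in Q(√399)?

399 mod 4 = 3, hence disc K = 4·399 = 1596 and O_K = ℤ[√399].
557 ∤ 1596, so 557 is unramified.
Euler's criterion: 399^278 mod 557 = 556. Thus (399|557) = -1.
(399/557) = -1, so 557 is inert.

p is inert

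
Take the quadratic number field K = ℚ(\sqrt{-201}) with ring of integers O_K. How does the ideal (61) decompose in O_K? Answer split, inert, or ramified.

Since -201 ≢ 1 mod 4, the ring of integers is ℤ[√-201] with discriminant 4·(-201) = -804.
disc(K) = -804 is not divisible by 61; 61 is unramified.
Compute (-201/61) via Euler: 43^((61-1)/2) mod 61 = 60, so (-201/61) = -1.
(-201/61) = -1, so 61 is inert.

inert — (61) stays prime in O_K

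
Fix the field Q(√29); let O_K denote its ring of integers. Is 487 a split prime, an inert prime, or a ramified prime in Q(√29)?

split

Since 29 ≡ 1 mod 4, the ring of integers is ℤ[(1+√29)/2] with discriminant 29.
disc(K) = 29 is not divisible by 487; 487 is unramified.
Legendre symbol by Euler's criterion: (29/487) ≡ 29^243 ≡ 1 (mod 487), i.e. (29/487) = 1.
(29/487) = 1, so 487 splits.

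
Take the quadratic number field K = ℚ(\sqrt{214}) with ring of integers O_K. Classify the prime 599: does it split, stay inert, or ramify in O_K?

Since 214 ≢ 1 mod 4, the ring of integers is ℤ[√214] with discriminant 4·214 = 856.
599 ∤ 856, so 599 is unramified.
Compute (214/599) via Euler: 214^((599-1)/2) mod 599 = 598, so (214/599) = -1.
(214/599) = -1, so 599 is inert.

599 remains inert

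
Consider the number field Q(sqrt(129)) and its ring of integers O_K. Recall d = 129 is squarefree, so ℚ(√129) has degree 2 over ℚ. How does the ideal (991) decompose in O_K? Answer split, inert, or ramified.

d = 129 ≡ 1 (mod 4), so O_K = ℤ[(1+√129)/2] and disc(K) = d = 129.
disc(K) = 129 is not divisible by 991; 991 is unramified.
(129/991) = 129^495 mod 991 = 990, giving Legendre symbol -1.
d is a non-residue mod p, hence 991 remains inert in O_K.

inert — (991) stays prime in O_K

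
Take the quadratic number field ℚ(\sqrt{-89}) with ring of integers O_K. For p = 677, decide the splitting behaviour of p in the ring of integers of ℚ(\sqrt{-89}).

677 remains inert

Since -89 ≢ 1 mod 4, the ring of integers is ℤ[√-89] with discriminant 4·(-89) = -356.
Since gcd(677, -356) = 1 the prime 677 does not ramify.
Compute (-89/677) via Euler: 588^((677-1)/2) mod 677 = 676, so (-89/677) = -1.
d is a non-residue mod p, hence 677 remains inert in O_K.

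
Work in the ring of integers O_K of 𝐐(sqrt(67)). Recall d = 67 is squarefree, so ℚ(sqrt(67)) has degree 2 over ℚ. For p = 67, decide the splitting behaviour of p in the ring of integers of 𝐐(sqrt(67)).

d = 67 ≡ 3 (mod 4), so O_K = ℤ[√67] and disc(K) = 4d = 268.
Ramification test: 67 | 268. The prime 67 ramifies in K.

ramifies in O_K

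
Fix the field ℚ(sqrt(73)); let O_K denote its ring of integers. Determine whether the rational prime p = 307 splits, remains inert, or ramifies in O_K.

p is inert

d = 73 ≡ 1 (mod 4), so O_K = ℤ[(1+√73)/2] and disc(K) = d = 73.
disc(K) = 73 is not divisible by 307; 307 is unramified.
Compute (73/307) via Euler: 73^((307-1)/2) mod 307 = 306, so (73/307) = -1.
Legendre symbol -1 ⇒ 307 is inert.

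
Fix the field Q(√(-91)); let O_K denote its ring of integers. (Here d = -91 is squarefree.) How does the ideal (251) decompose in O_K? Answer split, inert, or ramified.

remains prime (inert)

d = -91 ≡ 1 (mod 4), so O_K = ℤ[(1+√-91)/2] and disc(K) = d = -91.
251 ∤ -91, so 251 is unramified.
Compute (-91/251) via Euler: 160^((251-1)/2) mod 251 = 250, so (-91/251) = -1.
d is a non-residue mod p, hence 251 remains inert in O_K.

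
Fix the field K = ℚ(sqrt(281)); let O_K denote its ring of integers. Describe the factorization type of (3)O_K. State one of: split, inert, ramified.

3 remains inert

d = 281 ≡ 1 (mod 4), so O_K = ℤ[(1+√281)/2] and disc(K) = d = 281.
3 ∤ 281, so 3 is unramified.
Compute (281/3) via Euler: 2^((3-1)/2) mod 3 = 2, so (281/3) = -1.
Legendre symbol -1 ⇒ 3 is inert.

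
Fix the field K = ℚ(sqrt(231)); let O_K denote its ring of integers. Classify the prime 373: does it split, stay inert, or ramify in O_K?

inert

d = 231 ≡ 3 (mod 4), so O_K = ℤ[√231] and disc(K) = 4d = 924.
disc(K) = 924 is not divisible by 373; 373 is unramified.
(231/373) = 231^186 mod 373 = 372, giving Legendre symbol -1.
(231/373) = -1, so 373 is inert.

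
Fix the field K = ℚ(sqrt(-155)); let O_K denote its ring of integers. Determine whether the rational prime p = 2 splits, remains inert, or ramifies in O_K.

-155 mod 4 = 1, hence disc K = -155 and O_K = ℤ[(1+√-155)/2].
Since gcd(2, -155) = 1 the prime 2 does not ramify.
Checking d mod 8: -155 ≡ 5. Hence 2 is inert in O_K.

remains prime (inert)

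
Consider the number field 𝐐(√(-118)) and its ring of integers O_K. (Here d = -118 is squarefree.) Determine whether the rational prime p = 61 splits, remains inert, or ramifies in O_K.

Since -118 ≢ 1 mod 4, the ring of integers is ℤ[√-118] with discriminant 4·(-118) = -472.
Since gcd(61, -472) = 1 the prime 61 does not ramify.
Legendre symbol by Euler's criterion: (-118/61) ≡ (-118)^30 ≡ 1 (mod 61), i.e. (-118/61) = 1.
Legendre symbol 1 ⇒ 61 is split.

split — (61) = 𝔭₁𝔭₂ with 𝔭₁ ≠ 𝔭₂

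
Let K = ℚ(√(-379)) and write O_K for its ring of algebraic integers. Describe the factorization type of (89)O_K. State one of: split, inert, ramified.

89 remains inert

Since -379 ≡ 1 mod 4, the ring of integers is ℤ[(1+√-379)/2] with discriminant -379.
disc(K) = -379 is not divisible by 89; 89 is unramified.
Legendre symbol by Euler's criterion: (-379/89) ≡ (-379)^44 ≡ 88 (mod 89), i.e. (-379/89) = -1.
(-379/89) = -1, so 89 is inert.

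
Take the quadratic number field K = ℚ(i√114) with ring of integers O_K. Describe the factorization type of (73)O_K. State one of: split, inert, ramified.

73 splits in O_K

d = -114 ≡ 2 (mod 4), so O_K = ℤ[√-114] and disc(K) = 4d = -456.
Since gcd(73, -456) = 1 the prime 73 does not ramify.
Compute (-114/73) via Euler: 32^((73-1)/2) mod 73 = 1, so (-114/73) = 1.
Legendre symbol 1 ⇒ 73 is split.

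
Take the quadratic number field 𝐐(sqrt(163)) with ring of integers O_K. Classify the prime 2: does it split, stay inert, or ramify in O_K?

ramified

d = 163 ≡ 3 (mod 4), so O_K = ℤ[√163] and disc(K) = 4d = 652.
2 divides disc(K) = 652, so 2 ramifies.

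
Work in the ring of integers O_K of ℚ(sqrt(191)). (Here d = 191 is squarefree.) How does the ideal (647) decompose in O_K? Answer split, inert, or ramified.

p splits

Since 191 ≢ 1 mod 4, the ring of integers is ℤ[√191] with discriminant 4·191 = 764.
Since gcd(647, 764) = 1 the prime 647 does not ramify.
Euler's criterion: 191^323 mod 647 = 1. Thus (191|647) = 1.
(191/647) = 1, so 647 splits.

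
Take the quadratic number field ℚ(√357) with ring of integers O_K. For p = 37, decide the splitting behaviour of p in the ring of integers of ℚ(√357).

inert — (37) stays prime in O_K

d = 357 ≡ 1 (mod 4), so O_K = ℤ[(1+√357)/2] and disc(K) = d = 357.
disc(K) = 357 is not divisible by 37; 37 is unramified.
(357/37) = 24^18 mod 37 = 36, giving Legendre symbol -1.
(357/37) = -1, so 37 is inert.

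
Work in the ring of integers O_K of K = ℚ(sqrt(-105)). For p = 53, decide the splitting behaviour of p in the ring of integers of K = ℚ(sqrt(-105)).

d = -105 ≡ 3 (mod 4), so O_K = ℤ[√-105] and disc(K) = 4d = -420.
disc(K) = -420 is not divisible by 53; 53 is unramified.
(-105/53) = 1^26 mod 53 = 1, giving Legendre symbol 1.
Legendre symbol 1 ⇒ 53 is split.

split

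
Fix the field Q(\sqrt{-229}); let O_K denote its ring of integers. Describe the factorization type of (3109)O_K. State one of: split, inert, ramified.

splits completely

d = -229 ≡ 3 (mod 4), so O_K = ℤ[√-229] and disc(K) = 4d = -916.
3109 ∤ -916, so 3109 is unramified.
(-229/3109) = 2880^1554 mod 3109 = 1, giving Legendre symbol 1.
(-229/3109) = 1, so 3109 splits.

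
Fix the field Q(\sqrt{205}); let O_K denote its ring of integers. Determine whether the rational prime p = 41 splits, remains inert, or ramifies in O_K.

d = 205 ≡ 1 (mod 4), so O_K = ℤ[(1+√205)/2] and disc(K) = d = 205.
41 divides disc(K) = 205, so 41 ramifies.

ramified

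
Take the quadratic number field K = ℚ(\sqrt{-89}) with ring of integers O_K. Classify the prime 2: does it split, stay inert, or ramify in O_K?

-89 mod 4 = 3, hence disc K = 4·(-89) = -356 and O_K = ℤ[√-89].
Ramification test: 2 | -356. The prime 2 ramifies in K.

ramified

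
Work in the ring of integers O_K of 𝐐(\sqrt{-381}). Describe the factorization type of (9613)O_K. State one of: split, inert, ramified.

9613 splits in O_K

Since -381 ≢ 1 mod 4, the ring of integers is ℤ[√-381] with discriminant 4·(-381) = -1524.
Since gcd(9613, -1524) = 1 the prime 9613 does not ramify.
(-381/9613) = 9232^4806 mod 9613 = 1, giving Legendre symbol 1.
Legendre symbol 1 ⇒ 9613 is split.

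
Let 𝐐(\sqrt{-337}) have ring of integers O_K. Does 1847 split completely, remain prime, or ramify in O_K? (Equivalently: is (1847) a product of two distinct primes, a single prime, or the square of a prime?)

d = -337 ≡ 3 (mod 4), so O_K = ℤ[√-337] and disc(K) = 4d = -1348.
1847 ∤ -1348, so 1847 is unramified.
Legendre symbol by Euler's criterion: (-337/1847) ≡ (-337)^923 ≡ 1846 (mod 1847), i.e. (-337/1847) = -1.
(-337/1847) = -1, so 1847 is inert.

1847 remains inert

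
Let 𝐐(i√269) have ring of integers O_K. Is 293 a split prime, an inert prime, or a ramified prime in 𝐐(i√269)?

d = -269 ≡ 3 (mod 4), so O_K = ℤ[√-269] and disc(K) = 4d = -1076.
Since gcd(293, -1076) = 1 the prime 293 does not ramify.
Euler's criterion: (-269)^146 mod 293 = 1. Thus (-269|293) = 1.
Legendre symbol 1 ⇒ 293 is split.

splits completely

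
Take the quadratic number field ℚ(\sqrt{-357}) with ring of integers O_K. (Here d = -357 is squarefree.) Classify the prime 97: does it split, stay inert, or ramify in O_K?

-357 mod 4 = 3, hence disc K = 4·(-357) = -1428 and O_K = ℤ[√-357].
disc(K) = -1428 is not divisible by 97; 97 is unramified.
Compute (-357/97) via Euler: 31^((97-1)/2) mod 97 = 1, so (-357/97) = 1.
Legendre symbol 1 ⇒ 97 is split.

split — (97) = 𝔭₁𝔭₂ with 𝔭₁ ≠ 𝔭₂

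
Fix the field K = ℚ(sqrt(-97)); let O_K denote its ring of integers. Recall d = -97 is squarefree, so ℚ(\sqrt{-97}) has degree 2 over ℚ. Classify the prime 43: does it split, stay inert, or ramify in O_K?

d = -97 ≡ 3 (mod 4), so O_K = ℤ[√-97] and disc(K) = 4d = -388.
43 ∤ -388, so 43 is unramified.
Legendre symbol by Euler's criterion: (-97/43) ≡ (-97)^21 ≡ 42 (mod 43), i.e. (-97/43) = -1.
d is a non-residue mod p, hence 43 remains inert in O_K.

inert — (43) stays prime in O_K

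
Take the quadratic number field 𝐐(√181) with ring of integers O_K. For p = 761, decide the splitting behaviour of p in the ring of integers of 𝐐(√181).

d = 181 ≡ 1 (mod 4), so O_K = ℤ[(1+√181)/2] and disc(K) = d = 181.
disc(K) = 181 is not divisible by 761; 761 is unramified.
Euler's criterion: 181^380 mod 761 = 1. Thus (181|761) = 1.
d is a quadratic residue mod p, hence 761 splits in O_K.

p splits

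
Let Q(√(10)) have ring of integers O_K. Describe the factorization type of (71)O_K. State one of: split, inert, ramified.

splits completely

d = 10 ≡ 2 (mod 4), so O_K = ℤ[√10] and disc(K) = 4d = 40.
disc(K) = 40 is not divisible by 71; 71 is unramified.
(10/71) = 10^35 mod 71 = 1, giving Legendre symbol 1.
d is a quadratic residue mod p, hence 71 splits in O_K.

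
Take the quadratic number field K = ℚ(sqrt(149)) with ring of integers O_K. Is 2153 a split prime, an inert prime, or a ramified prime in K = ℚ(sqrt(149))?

split

149 mod 4 = 1, hence disc K = 149 and O_K = ℤ[(1+√149)/2].
disc(K) = 149 is not divisible by 2153; 2153 is unramified.
(149/2153) = 149^1076 mod 2153 = 1, giving Legendre symbol 1.
Legendre symbol 1 ⇒ 2153 is split.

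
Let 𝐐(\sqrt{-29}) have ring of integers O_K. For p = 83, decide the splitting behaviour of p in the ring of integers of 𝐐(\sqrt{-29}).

remains prime (inert)

d = -29 ≡ 3 (mod 4), so O_K = ℤ[√-29] and disc(K) = 4d = -116.
83 ∤ -116, so 83 is unramified.
Euler's criterion: (-29)^41 mod 83 = 82. Thus (-29|83) = -1.
d is a non-residue mod p, hence 83 remains inert in O_K.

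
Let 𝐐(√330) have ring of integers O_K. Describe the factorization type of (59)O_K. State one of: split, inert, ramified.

330 mod 4 = 2, hence disc K = 4·330 = 1320 and O_K = ℤ[√330].
disc(K) = 1320 is not divisible by 59; 59 is unramified.
Legendre symbol by Euler's criterion: (330/59) ≡ 330^29 ≡ 1 (mod 59), i.e. (330/59) = 1.
Legendre symbol 1 ⇒ 59 is split.

59 splits in O_K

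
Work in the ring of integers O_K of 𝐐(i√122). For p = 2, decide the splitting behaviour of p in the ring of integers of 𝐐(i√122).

Since -122 ≢ 1 mod 4, the ring of integers is ℤ[√-122] with discriminant 4·(-122) = -488.
Ramification test: 2 | -488. The prime 2 ramifies in K.

ramified — (2) = 𝔭²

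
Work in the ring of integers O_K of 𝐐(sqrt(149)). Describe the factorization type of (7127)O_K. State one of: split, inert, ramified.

d = 149 ≡ 1 (mod 4), so O_K = ℤ[(1+√149)/2] and disc(K) = d = 149.
disc(K) = 149 is not divisible by 7127; 7127 is unramified.
Euler's criterion: 149^3563 mod 7127 = 1. Thus (149|7127) = 1.
(149/7127) = 1, so 7127 splits.

p splits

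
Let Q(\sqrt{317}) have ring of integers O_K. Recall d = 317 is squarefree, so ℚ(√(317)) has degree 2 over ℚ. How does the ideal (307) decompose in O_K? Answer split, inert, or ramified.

317 mod 4 = 1, hence disc K = 317 and O_K = ℤ[(1+√317)/2].
307 ∤ 317, so 307 is unramified.
Compute (317/307) via Euler: 10^((307-1)/2) mod 307 = 1, so (317/307) = 1.
(317/307) = 1, so 307 splits.

p splits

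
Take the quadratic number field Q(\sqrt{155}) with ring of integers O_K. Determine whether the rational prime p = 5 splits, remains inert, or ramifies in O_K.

p ramifies

155 mod 4 = 3, hence disc K = 4·155 = 620 and O_K = ℤ[√155].
5 divides disc(K) = 620, so 5 ramifies.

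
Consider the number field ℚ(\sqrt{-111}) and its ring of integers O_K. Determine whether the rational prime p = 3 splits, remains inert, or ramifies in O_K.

ramified

Since -111 ≡ 1 mod 4, the ring of integers is ℤ[(1+√-111)/2] with discriminant -111.
3 divides disc(K) = -111, so 3 ramifies.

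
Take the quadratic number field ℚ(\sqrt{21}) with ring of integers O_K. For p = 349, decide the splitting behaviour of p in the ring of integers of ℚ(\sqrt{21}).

remains prime (inert)

d = 21 ≡ 1 (mod 4), so O_K = ℤ[(1+√21)/2] and disc(K) = d = 21.
349 ∤ 21, so 349 is unramified.
Euler's criterion: 21^174 mod 349 = 348. Thus (21|349) = -1.
d is a non-residue mod p, hence 349 remains inert in O_K.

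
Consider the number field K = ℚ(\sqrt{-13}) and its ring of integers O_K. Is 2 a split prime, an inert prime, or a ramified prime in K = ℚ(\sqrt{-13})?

ramifies in O_K

-13 mod 4 = 3, hence disc K = 4·(-13) = -52 and O_K = ℤ[√-13].
Ramification test: 2 | -52. The prime 2 ramifies in K.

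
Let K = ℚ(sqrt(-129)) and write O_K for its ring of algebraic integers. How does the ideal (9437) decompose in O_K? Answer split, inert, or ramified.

-129 mod 4 = 3, hence disc K = 4·(-129) = -516 and O_K = ℤ[√-129].
disc(K) = -516 is not divisible by 9437; 9437 is unramified.
Compute (-129/9437) via Euler: 9308^((9437-1)/2) mod 9437 = 1, so (-129/9437) = 1.
Legendre symbol 1 ⇒ 9437 is split.

splits completely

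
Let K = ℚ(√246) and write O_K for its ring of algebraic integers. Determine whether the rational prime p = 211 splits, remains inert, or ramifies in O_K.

p is inert

246 mod 4 = 2, hence disc K = 4·246 = 984 and O_K = ℤ[√246].
Since gcd(211, 984) = 1 the prime 211 does not ramify.
Euler's criterion: 246^105 mod 211 = 210. Thus (246|211) = -1.
(246/211) = -1, so 211 is inert.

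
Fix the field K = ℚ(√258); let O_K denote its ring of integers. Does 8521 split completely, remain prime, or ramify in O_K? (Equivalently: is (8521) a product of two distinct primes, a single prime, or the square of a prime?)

d = 258 ≡ 2 (mod 4), so O_K = ℤ[√258] and disc(K) = 4d = 1032.
disc(K) = 1032 is not divisible by 8521; 8521 is unramified.
Legendre symbol by Euler's criterion: (258/8521) ≡ 258^4260 ≡ 8520 (mod 8521), i.e. (258/8521) = -1.
(258/8521) = -1, so 8521 is inert.

8521 remains inert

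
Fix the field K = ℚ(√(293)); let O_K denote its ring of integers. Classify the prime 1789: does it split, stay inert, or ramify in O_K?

split

d = 293 ≡ 1 (mod 4), so O_K = ℤ[(1+√293)/2] and disc(K) = d = 293.
disc(K) = 293 is not divisible by 1789; 1789 is unramified.
Legendre symbol by Euler's criterion: (293/1789) ≡ 293^894 ≡ 1 (mod 1789), i.e. (293/1789) = 1.
(293/1789) = 1, so 1789 splits.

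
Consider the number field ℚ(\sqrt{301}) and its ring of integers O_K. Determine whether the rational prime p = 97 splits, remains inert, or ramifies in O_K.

301 mod 4 = 1, hence disc K = 301 and O_K = ℤ[(1+√301)/2].
97 ∤ 301, so 97 is unramified.
Legendre symbol by Euler's criterion: (301/97) ≡ 301^48 ≡ 96 (mod 97), i.e. (301/97) = -1.
(301/97) = -1, so 97 is inert.

inert — (97) stays prime in O_K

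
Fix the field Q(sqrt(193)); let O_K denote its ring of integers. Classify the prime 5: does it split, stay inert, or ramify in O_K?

Since 193 ≡ 1 mod 4, the ring of integers is ℤ[(1+√193)/2] with discriminant 193.
5 ∤ 193, so 5 is unramified.
Euler's criterion: 193^2 mod 5 = 4. Thus (193|5) = -1.
(193/5) = -1, so 5 is inert.

remains prime (inert)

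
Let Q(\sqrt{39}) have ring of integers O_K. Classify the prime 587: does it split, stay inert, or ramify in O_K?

39 mod 4 = 3, hence disc K = 4·39 = 156 and O_K = ℤ[√39].
587 ∤ 156, so 587 is unramified.
Euler's criterion: 39^293 mod 587 = 586. Thus (39|587) = -1.
d is a non-residue mod p, hence 587 remains inert in O_K.

p is inert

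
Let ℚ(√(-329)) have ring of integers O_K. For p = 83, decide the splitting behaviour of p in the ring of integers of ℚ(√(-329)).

splits completely

-329 mod 4 = 3, hence disc K = 4·(-329) = -1316 and O_K = ℤ[√-329].
83 ∤ -1316, so 83 is unramified.
Legendre symbol by Euler's criterion: (-329/83) ≡ (-329)^41 ≡ 1 (mod 83), i.e. (-329/83) = 1.
d is a quadratic residue mod p, hence 83 splits in O_K.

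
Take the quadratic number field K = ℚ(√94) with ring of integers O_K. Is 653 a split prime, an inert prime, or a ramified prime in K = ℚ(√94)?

inert — (653) stays prime in O_K

Since 94 ≢ 1 mod 4, the ring of integers is ℤ[√94] with discriminant 4·94 = 376.
disc(K) = 376 is not divisible by 653; 653 is unramified.
Legendre symbol by Euler's criterion: (94/653) ≡ 94^326 ≡ 652 (mod 653), i.e. (94/653) = -1.
d is a non-residue mod p, hence 653 remains inert in O_K.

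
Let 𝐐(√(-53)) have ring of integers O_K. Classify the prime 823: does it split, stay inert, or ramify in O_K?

inert

Since -53 ≢ 1 mod 4, the ring of integers is ℤ[√-53] with discriminant 4·(-53) = -212.
Since gcd(823, -212) = 1 the prime 823 does not ramify.
Euler's criterion: (-53)^411 mod 823 = 822. Thus (-53|823) = -1.
(-53/823) = -1, so 823 is inert.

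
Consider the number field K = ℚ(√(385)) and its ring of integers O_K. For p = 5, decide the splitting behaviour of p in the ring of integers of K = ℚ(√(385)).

Since 385 ≡ 1 mod 4, the ring of integers is ℤ[(1+√385)/2] with discriminant 385.
Ramification test: 5 | 385. The prime 5 ramifies in K.

p ramifies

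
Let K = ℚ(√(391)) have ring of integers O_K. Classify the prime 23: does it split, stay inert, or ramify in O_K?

ramifies in O_K

Since 391 ≢ 1 mod 4, the ring of integers is ℤ[√391] with discriminant 4·391 = 1564.
23 divides disc(K) = 1564, so 23 ramifies.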